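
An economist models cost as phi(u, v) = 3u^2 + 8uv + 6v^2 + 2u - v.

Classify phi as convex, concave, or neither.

phi is quadratic, so its Hessian is the constant matrix H = [[6, 8], [8, 12]].
det(H) = 8, tr(H) = 18.
det(H) > 0 and tr(H) > 0, so H is positive definite everywhere: convex.

convex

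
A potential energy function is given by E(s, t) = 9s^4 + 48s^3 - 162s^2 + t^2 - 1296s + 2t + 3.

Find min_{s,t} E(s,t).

E(s,t) separates as P(s) + Q(t) + 3, so its minimum is min P + min Q + 3.
P'(s) = 36(s - 3)(s + 3)(s + 4) vanishes at s ∈ {-4, -3, 3}; Q'(t) = 2(t + 1) vanishes at t ∈ {-1}.
Local minima of P (where P''>0): P(-4)=1824, P(3)=-3321. Local minima of Q: Q(-1)=-1.
So the global minimum of E is P(3) + Q(-1) + 3 = -3321 − 1 + 3 = -3319, attained at (3, -1).

-3319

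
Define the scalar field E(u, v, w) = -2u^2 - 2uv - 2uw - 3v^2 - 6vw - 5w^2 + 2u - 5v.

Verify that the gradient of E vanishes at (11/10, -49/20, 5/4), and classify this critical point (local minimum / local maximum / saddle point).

local maximum

∇E = (-4u - 2v - 2w + 2, -2u - 6v - 6w - 5, -2u - 6v - 10w); substituting (11/10, -49/20, 5/4) gives ∇E = (0, 0, 0), so (11/10, -49/20, 5/4) is indeed a critical point.
The Hessian is constant: H = [[-4, -2, -2], [-2, -6, -6], [-2, -6, -10]].
Leading principal minors: Δ₁ = -4, Δ₂ = 20, Δ₃ = -80.
The minors alternate sign starting negative (−, +, −), so H is negative definite: a local maximum.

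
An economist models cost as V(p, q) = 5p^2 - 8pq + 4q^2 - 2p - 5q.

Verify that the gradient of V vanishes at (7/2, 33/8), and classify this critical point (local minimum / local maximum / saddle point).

∇V = (10p - 8q - 2, -8p + 8q - 5); substituting (7/2, 33/8) gives ∇V = (0, 0), so (7/2, 33/8) is indeed a critical point.
The Hessian of V is constant: H = [[10, -8], [-8, 8]].
det(H) = 10·8 − (-8)² = 16.
det(H) > 0 and tr(H) = 18 > 0, so H is positive definite and the point is a local minimum.

local minimum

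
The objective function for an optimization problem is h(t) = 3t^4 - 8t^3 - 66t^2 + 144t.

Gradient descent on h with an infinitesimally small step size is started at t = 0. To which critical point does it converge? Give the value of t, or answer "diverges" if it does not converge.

h'(t) = 12(t - 4)(t - 1)(t + 3), so h'(0) = 144.
Gradient descent moves in the -h' direction, i.e. t is decreasing.
The nearest critical point in that direction is t = -3, where h'' = 336 > 0 (a local minimum). The iterate converges there.

-3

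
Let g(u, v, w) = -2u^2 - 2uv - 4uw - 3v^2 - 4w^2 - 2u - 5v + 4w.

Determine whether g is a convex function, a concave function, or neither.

concave

g is quadratic, so its Hessian is the constant matrix H = [[-4, -2, -4], [-2, -6, 0], [-4, 0, -8]].
Leading principal minors: -4, 20, -64.
Signs alternate −, +, − ⇒ H ≺ 0 ⇒ concave.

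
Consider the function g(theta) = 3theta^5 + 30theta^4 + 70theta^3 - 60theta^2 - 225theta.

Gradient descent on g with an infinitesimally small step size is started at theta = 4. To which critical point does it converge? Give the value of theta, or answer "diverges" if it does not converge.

1

g'(theta) = 15(theta - 1)(theta + 1)(theta + 3)(theta + 5), so g'(4) = 14175.
Gradient descent moves in the -g' direction, i.e. theta is decreasing.
The nearest critical point in that direction is theta = 1, where g'' = 720 > 0 (a local minimum). The iterate converges there.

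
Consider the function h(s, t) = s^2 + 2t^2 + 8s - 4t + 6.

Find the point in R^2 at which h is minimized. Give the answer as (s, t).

(-4, 1)

h(s,t) separates as P(s) + Q(t) + 6, so its minimum is min P + min Q + 6.
P'(s) = 2s + 8 vanishes at s ∈ {-4}; Q'(t) = 4(t - 1) vanishes at t ∈ {1}.
Local minima of P (where P''>0): P(-4)=-16. Local minima of Q: Q(1)=-2.
So the global minimum of h is P(-4) + Q(1) + 6 = -16 − 2 + 6 = -12, attained at (-4, 1).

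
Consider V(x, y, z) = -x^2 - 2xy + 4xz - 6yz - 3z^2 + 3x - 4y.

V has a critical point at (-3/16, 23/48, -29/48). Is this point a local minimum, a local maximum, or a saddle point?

The Hessian is constant: H = [[-2, -2, 4], [-2, 0, -6], [4, -6, -6]].
Leading principal minors: Δ₁ = -2, Δ₂ = -4, Δ₃ = 192.
The minors fit neither the all-positive nor the alternating-sign pattern, so H is indefinite: a saddle point.

saddle point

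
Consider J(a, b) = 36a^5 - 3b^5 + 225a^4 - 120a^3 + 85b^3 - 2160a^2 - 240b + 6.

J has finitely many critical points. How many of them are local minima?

J separates as a function of a plus a function of b, so ∇J=0 decouples.
∂J/∂a = 180a(a - 2)(a + 3)(a + 4) = 0 at a ∈ {-4, -3, 0, 2}; ∂J/∂b = -15(b - 4)(b - 1)(b + 1)(b + 4) = 0 at b ∈ {-4, -1, 1, 4}.
The Hessian is diagonal: diag(J_aa, J_bb). Second derivatives: J_aa(-4)=-4320, J_aa(-3)=2700, J_aa(0)=-4320, J_aa(2)=10800; J_bb(-4)=1800, J_bb(-1)=-450, J_bb(1)=450, J_bb(4)=-1800.
Local minima occur where both diagonal entries positive: (-3, -4), (-3, 1), (2, -4), (2, 1). Count: 4.

4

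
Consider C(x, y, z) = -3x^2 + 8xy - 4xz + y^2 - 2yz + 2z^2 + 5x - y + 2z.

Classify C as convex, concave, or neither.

C is quadratic, so its Hessian is the constant matrix H = [[-6, 8, -4], [8, 2, -2], [-4, -2, 4]].
Leading principal minors: -6, -76, -184.
Neither pattern holds ⇒ H is indefinite ⇒ neither convex nor concave.

neither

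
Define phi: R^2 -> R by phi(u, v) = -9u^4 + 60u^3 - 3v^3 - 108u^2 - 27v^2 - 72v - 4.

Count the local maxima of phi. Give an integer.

phi separates as a function of u plus a function of v, so ∇phi=0 decouples.
∂phi/∂u = -36u(u - 3)(u - 2) = 0 at u ∈ {0, 2, 3}; ∂phi/∂v = -9(v + 2)(v + 4) = 0 at v ∈ {-4, -2}.
The Hessian is diagonal: diag(phi_uu, phi_vv). Second derivatives: phi_uu(0)=-216, phi_uu(2)=72, phi_uu(3)=-108; phi_vv(-4)=18, phi_vv(-2)=-18.
Local maxima occur where both diagonal entries negative: (0, -2), (3, -2). Count: 2.

2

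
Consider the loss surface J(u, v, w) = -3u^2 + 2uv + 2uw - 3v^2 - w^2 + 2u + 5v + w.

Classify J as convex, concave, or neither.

J is quadratic, so its Hessian is the constant matrix H = [[-6, 2, 2], [2, -6, 0], [2, 0, -2]].
Leading principal minors: -6, 32, -40.
Signs alternate −, +, − ⇒ H ≺ 0 ⇒ concave.

concave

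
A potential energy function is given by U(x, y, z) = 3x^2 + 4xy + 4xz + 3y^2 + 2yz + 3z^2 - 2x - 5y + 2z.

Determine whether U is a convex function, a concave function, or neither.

U is quadratic, so its Hessian is the constant matrix H = [[6, 4, 4], [4, 6, 2], [4, 2, 6]].
Leading principal minors: 6, 20, 64.
All positive ⇒ H ≻ 0 ⇒ convex.

convex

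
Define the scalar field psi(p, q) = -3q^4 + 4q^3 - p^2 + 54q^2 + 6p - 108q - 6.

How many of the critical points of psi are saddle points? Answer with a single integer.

1

psi separates as a function of p plus a function of q, so ∇psi=0 decouples.
∂psi/∂p = -2(p - 3) = 0 at p ∈ {3}; ∂psi/∂q = -12(q - 3)(q - 1)(q + 3) = 0 at q ∈ {-3, 1, 3}.
The Hessian is diagonal: diag(psi_pp, psi_qq). Second derivatives: psi_pp(3)=-2; psi_qq(-3)=-288, psi_qq(1)=96, psi_qq(3)=-144.
Saddle points occur where the two diagonal entries have opposite signs: (3, 1). Count: 1.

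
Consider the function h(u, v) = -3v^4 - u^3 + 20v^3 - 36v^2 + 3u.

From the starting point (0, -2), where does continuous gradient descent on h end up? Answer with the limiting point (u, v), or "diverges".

h is separable, so gradient descent decouples: u follows -∂h/∂u, v follows -∂h/∂v.
∂h/∂u = -3(u - 1)(u + 1); at u=0 this is 3, so u decreases.
∂h/∂v = -12v(v - 3)(v - 2); at v=-2 this is 480, so v decreases.
The v-coordinate has no critical point in that direction and runs off to infinity.

diverges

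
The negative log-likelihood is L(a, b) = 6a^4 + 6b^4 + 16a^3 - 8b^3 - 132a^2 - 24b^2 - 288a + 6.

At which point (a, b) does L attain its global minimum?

L(a,b) separates as P(a) + Q(b) + 6, so its minimum is min P + min Q + 6.
P'(a) = 24(a - 3)(a + 1)(a + 4) vanishes at a ∈ {-4, -1, 3}; Q'(b) = 24b(b - 2)(b + 1) vanishes at b ∈ {-1, 0, 2}.
Local minima of P (where P''>0): P(-4)=-448, P(3)=-1134. Local minima of Q: Q(-1)=-10, Q(2)=-64.
So the global minimum of L is P(3) + Q(2) + 6 = -1134 − 64 + 6 = -1192, attained at (3, 2).

(3, 2)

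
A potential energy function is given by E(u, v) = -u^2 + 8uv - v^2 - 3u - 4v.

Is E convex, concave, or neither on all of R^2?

neither

E is quadratic, so its Hessian is the constant matrix H = [[-2, 8], [8, -2]].
det(H) = -60, tr(H) = -4.
det(H) < 0, so H is indefinite: neither convex nor concave.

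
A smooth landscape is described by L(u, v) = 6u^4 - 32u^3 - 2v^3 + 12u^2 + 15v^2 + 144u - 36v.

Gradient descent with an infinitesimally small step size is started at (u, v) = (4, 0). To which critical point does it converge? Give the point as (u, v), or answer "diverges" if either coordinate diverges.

L is separable, so gradient descent decouples: u follows -∂L/∂u, v follows -∂L/∂v.
∂L/∂u = 24(u - 3)(u - 2)(u + 1); at u=4 this is 240, so u decreases.
∂L/∂v = -6(v - 3)(v - 2); at v=0 this is -36, so v increases.
u converges to its nearest critical value 3 (a local min of the u-part); v converges to 2. The iterate converges to (3, 2).

(3, 2)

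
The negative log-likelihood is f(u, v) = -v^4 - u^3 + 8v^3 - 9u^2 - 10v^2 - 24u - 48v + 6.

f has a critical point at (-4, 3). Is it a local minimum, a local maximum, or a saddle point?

local minimum

The mixed partial ∂²f/∂u∂v is 0, so the Hessian at any point is diag(f_uu, f_vv) = diag(-6(u + 3), 4(-3v^2 + 12v - 5)).
At (-4, 3): H = diag(6, 16).
Both eigenvalues are positive, so H is positive definite: a local minimum.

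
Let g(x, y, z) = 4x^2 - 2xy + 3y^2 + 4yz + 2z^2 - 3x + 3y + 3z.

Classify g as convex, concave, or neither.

g is quadratic, so its Hessian is the constant matrix H = [[8, -2, 0], [-2, 6, 4], [0, 4, 4]].
Leading principal minors: 8, 44, 48.
All positive ⇒ H ≻ 0 ⇒ convex.

convex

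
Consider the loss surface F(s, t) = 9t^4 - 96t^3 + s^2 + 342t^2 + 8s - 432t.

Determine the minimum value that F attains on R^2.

F(s,t) separates as P(s) + Q(t), so its minimum is min P + min Q.
P'(s) = 2s + 8 vanishes at s ∈ {-4}; Q'(t) = 36(t - 4)(t - 3)(t - 1) vanishes at t ∈ {1, 3, 4}.
Local minima of P (where P''>0): P(-4)=-16. Local minima of Q: Q(1)=-177, Q(4)=-96.
So the global minimum of F is P(-4) + Q(1) = -16 − 177 = -193, attained at (-4, 1).

-193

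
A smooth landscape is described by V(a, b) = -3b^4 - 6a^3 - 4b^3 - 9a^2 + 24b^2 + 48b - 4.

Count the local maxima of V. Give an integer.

2

V separates as a function of a plus a function of b, so ∇V=0 decouples.
∂V/∂a = -18a(a + 1) = 0 at a ∈ {-1, 0}; ∂V/∂b = -12(b - 2)(b + 1)(b + 2) = 0 at b ∈ {-2, -1, 2}.
The Hessian is diagonal: diag(V_aa, V_bb). Second derivatives: V_aa(-1)=18, V_aa(0)=-18; V_bb(-2)=-48, V_bb(-1)=36, V_bb(2)=-144.
Local maxima occur where both diagonal entries negative: (0, -2), (0, 2). Count: 2.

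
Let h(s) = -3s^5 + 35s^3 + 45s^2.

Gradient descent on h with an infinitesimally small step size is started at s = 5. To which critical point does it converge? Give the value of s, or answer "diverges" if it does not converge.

diverges

h'(s) = -15s(s - 3)(s + 1)(s + 2), so h'(5) = -6300.
Gradient descent moves in the -h' direction, i.e. s is increasing.
There is no critical point above s=5, and h' keeps the same sign, so the iterate runs off to +∞.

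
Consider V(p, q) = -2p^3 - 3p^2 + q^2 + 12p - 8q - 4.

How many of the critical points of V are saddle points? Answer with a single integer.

1

V separates as a function of p plus a function of q, so ∇V=0 decouples.
∂V/∂p = -6(p - 1)(p + 2) = 0 at p ∈ {-2, 1}; ∂V/∂q = 2(q - 4) = 0 at q ∈ {4}.
The Hessian is diagonal: diag(V_pp, V_qq). Second derivatives: V_pp(-2)=18, V_pp(1)=-18; V_qq(4)=2.
Saddle points occur where the two diagonal entries have opposite signs: (1, 4). Count: 1.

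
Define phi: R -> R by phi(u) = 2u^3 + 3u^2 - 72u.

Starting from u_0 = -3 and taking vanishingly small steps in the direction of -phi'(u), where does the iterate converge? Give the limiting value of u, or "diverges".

phi'(u) = 6(u - 3)(u + 4), so phi'(-3) = -36.
Gradient descent moves in the -phi' direction, i.e. u is increasing.
The nearest critical point in that direction is u = 3, where phi'' = 42 > 0 (a local minimum). The iterate converges there.

3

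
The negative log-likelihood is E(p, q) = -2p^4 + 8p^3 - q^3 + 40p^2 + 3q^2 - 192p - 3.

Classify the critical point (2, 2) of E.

The mixed partial ∂²E/∂p∂q is 0, so the Hessian at any point is diag(E_pp, E_qq) = diag(8(-3p^2 + 6p + 10), 6(-q + 1)).
At (2, 2): H = diag(80, -6).
The eigenvalues have opposite signs, so H is indefinite: a saddle point.

saddle point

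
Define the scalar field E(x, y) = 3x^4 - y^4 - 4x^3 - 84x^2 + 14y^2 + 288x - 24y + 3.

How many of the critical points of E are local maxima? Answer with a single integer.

E separates as a function of x plus a function of y, so ∇E=0 decouples.
∂E/∂x = 12(x - 3)(x - 2)(x + 4) = 0 at x ∈ {-4, 2, 3}; ∂E/∂y = -4(y - 2)(y - 1)(y + 3) = 0 at y ∈ {-3, 1, 2}.
The Hessian is diagonal: diag(E_xx, E_yy). Second derivatives: E_xx(-4)=504, E_xx(2)=-72, E_xx(3)=84; E_yy(-3)=-80, E_yy(1)=16, E_yy(2)=-20.
Local maxima occur where both diagonal entries negative: (2, -3), (2, 2). Count: 2.

2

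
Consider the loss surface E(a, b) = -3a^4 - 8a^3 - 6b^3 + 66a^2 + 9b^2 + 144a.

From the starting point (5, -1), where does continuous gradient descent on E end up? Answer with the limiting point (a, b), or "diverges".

E is separable, so gradient descent decouples: a follows -∂E/∂a, b follows -∂E/∂b.
∂E/∂a = -12(a - 3)(a + 1)(a + 4); at a=5 this is -1296, so a increases.
∂E/∂b = -18b(b - 1); at b=-1 this is -36, so b increases.
The a-coordinate has no critical point in that direction and runs off to infinity.

diverges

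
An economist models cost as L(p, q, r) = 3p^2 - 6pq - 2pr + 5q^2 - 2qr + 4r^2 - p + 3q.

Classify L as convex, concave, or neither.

L is quadratic, so its Hessian is the constant matrix H = [[6, -6, -2], [-6, 10, -2], [-2, -2, 8]].
Leading principal minors: 6, 24, 80.
All positive ⇒ H ≻ 0 ⇒ convex.

convex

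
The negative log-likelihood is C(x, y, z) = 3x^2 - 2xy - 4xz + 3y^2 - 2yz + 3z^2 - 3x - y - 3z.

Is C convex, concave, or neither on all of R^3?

C is quadratic, so its Hessian is the constant matrix H = [[6, -2, -4], [-2, 6, -2], [-4, -2, 6]].
Leading principal minors: 6, 32, 40.
All positive ⇒ H ≻ 0 ⇒ convex.

convex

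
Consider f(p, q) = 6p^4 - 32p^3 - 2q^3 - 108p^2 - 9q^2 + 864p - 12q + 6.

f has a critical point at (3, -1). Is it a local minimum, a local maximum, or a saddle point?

local maximum

The mixed partial ∂²f/∂p∂q is 0, so the Hessian at any point is diag(f_pp, f_qq) = diag(24(3p^2 - 8p - 9), -6(2q + 3)).
At (3, -1): H = diag(-144, -6).
Both eigenvalues are negative, so H is negative definite: a local maximum.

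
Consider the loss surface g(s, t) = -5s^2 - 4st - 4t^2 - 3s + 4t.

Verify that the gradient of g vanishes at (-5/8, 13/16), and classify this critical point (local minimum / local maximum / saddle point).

∇g = (-10s - 4t - 3, -4s - 8t + 4); substituting (-5/8, 13/16) gives ∇g = (0, 0), so (-5/8, 13/16) is indeed a critical point.
The Hessian of g is constant: H = [[-10, -4], [-4, -8]].
det(H) = (-10)·(-8) − (-4)² = 64.
det(H) > 0 and tr(H) = -18 < 0, so H is negative definite and the point is a local maximum.

local maximum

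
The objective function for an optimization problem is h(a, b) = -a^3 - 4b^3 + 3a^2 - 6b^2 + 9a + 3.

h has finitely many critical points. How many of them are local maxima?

h separates as a function of a plus a function of b, so ∇h=0 decouples.
∂h/∂a = -3(a - 3)(a + 1) = 0 at a ∈ {-1, 3}; ∂h/∂b = -12b(b + 1) = 0 at b ∈ {-1, 0}.
The Hessian is diagonal: diag(h_aa, h_bb). Second derivatives: h_aa(-1)=12, h_aa(3)=-12; h_bb(-1)=12, h_bb(0)=-12.
Local maxima occur where both diagonal entries negative: (3, 0). Count: 1.

1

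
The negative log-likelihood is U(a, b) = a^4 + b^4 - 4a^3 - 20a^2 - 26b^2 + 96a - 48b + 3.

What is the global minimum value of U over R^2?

-628

U(a,b) separates as P(a) + Q(b) + 3, so its minimum is min P + min Q + 3.
P'(a) = 4(a - 4)(a - 2)(a + 3) vanishes at a ∈ {-3, 2, 4}; Q'(b) = 4(b - 4)(b + 1)(b + 3) vanishes at b ∈ {-3, -1, 4}.
Local minima of P (where P''>0): P(-3)=-279, P(4)=64. Local minima of Q: Q(-3)=-9, Q(4)=-352.
So the global minimum of U is P(-3) + Q(4) + 3 = -279 − 352 + 3 = -628, attained at (-3, 4).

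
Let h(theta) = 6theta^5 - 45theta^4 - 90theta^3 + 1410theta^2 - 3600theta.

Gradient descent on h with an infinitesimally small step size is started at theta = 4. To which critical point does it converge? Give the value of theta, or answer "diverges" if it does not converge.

h'(theta) = 30(theta - 5)(theta - 3)(theta - 2)(theta + 4), so h'(4) = -480.
Gradient descent moves in the -h' direction, i.e. theta is increasing.
The nearest critical point in that direction is theta = 5, where h'' = 1620 > 0 (a local minimum). The iterate converges there.

5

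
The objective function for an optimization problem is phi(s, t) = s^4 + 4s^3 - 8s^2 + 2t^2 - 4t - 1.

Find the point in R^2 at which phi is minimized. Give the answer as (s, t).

phi(s,t) separates as P(s) + Q(t) − 1, so its minimum is min P + min Q − 1.
P'(s) = 4s(s - 1)(s + 4) vanishes at s ∈ {-4, 0, 1}; Q'(t) = 4(t - 1) vanishes at t ∈ {1}.
Local minima of P (where P''>0): P(-4)=-128, P(1)=-3. Local minima of Q: Q(1)=-2.
So the global minimum of phi is P(-4) + Q(1) − 1 = -128 − 2 − 1 = -131, attained at (-4, 1).

(-4, 1)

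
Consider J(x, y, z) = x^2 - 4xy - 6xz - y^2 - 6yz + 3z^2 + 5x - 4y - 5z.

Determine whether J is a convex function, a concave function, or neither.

neither

J is quadratic, so its Hessian is the constant matrix H = [[2, -4, -6], [-4, -2, -6], [-6, -6, 6]].
Leading principal minors: 2, -20, -408.
Neither pattern holds ⇒ H is indefinite ⇒ neither convex nor concave.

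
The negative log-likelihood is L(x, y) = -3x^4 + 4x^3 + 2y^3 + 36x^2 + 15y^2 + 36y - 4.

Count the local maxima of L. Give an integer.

2

L separates as a function of x plus a function of y, so ∇L=0 decouples.
∂L/∂x = -12x(x - 3)(x + 2) = 0 at x ∈ {-2, 0, 3}; ∂L/∂y = 6(y + 2)(y + 3) = 0 at y ∈ {-3, -2}.
The Hessian is diagonal: diag(L_xx, L_yy). Second derivatives: L_xx(-2)=-120, L_xx(0)=72, L_xx(3)=-180; L_yy(-3)=-6, L_yy(-2)=6.
Local maxima occur where both diagonal entries negative: (-2, -3), (3, -3). Count: 2.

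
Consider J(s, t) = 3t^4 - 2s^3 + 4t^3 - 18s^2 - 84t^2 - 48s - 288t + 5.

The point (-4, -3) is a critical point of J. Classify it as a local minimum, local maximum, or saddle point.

local minimum

The mixed partial ∂²J/∂s∂t is 0, so the Hessian at any point is diag(J_ss, J_tt) = diag(-12(s + 3), 12(3t^2 + 2t - 14)).
At (-4, -3): H = diag(12, 84).
Both eigenvalues are positive, so H is positive definite: a local minimum.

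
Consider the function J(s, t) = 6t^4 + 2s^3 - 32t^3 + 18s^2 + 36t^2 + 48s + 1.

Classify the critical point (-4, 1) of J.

The mixed partial ∂²J/∂s∂t is 0, so the Hessian at any point is diag(J_ss, J_tt) = diag(12(s + 3), 24(3t^2 - 8t + 3)).
At (-4, 1): H = diag(-12, -48).
Both eigenvalues are negative, so H is negative definite: a local maximum.

local maximum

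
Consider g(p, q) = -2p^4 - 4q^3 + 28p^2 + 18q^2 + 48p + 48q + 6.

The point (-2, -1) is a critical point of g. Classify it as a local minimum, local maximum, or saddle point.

The mixed partial ∂²g/∂p∂q is 0, so the Hessian at any point is diag(g_pp, g_qq) = diag(8(-3p^2 + 7), 12(-2q + 3)).
At (-2, -1): H = diag(-40, 60).
The eigenvalues have opposite signs, so H is indefinite: a saddle point.

saddle point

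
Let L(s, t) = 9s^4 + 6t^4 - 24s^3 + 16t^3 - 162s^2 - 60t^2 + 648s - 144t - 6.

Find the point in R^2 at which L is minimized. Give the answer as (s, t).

L(s,t) separates as P(s) + Q(t) − 6, so its minimum is min P + min Q − 6.
P'(s) = 36(s - 3)(s - 2)(s + 3) vanishes at s ∈ {-3, 2, 3}; Q'(t) = 24(t - 2)(t + 1)(t + 3) vanishes at t ∈ {-3, -1, 2}.
Local minima of P (where P''>0): P(-3)=-2025, P(3)=567. Local minima of Q: Q(-3)=-54, Q(2)=-304.
So the global minimum of L is P(-3) + Q(2) − 6 = -2025 − 304 − 6 = -2335, attained at (-3, 2).

(-3, 2)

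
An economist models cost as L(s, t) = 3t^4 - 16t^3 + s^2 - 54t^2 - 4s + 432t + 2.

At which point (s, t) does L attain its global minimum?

(2, -3)

L(s,t) separates as P(s) + Q(t) + 2, so its minimum is min P + min Q + 2.
P'(s) = 2s - 4 vanishes at s ∈ {2}; Q'(t) = 12(t - 4)(t - 3)(t + 3) vanishes at t ∈ {-3, 3, 4}.
Local minima of P (where P''>0): P(2)=-4. Local minima of Q: Q(-3)=-1107, Q(4)=608.
So the global minimum of L is P(2) + Q(-3) + 2 = -4 − 1107 + 2 = -1109, attained at (2, -3).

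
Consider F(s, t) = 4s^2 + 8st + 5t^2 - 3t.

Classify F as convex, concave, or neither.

convex

F is quadratic, so its Hessian is the constant matrix H = [[8, 8], [8, 10]].
det(H) = 16, tr(H) = 18.
det(H) > 0 and tr(H) > 0, so H is positive definite everywhere: convex.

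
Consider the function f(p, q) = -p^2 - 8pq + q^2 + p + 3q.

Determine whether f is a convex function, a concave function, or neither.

f is quadratic, so its Hessian is the constant matrix H = [[-2, -8], [-8, 2]].
det(H) = -68, tr(H) = 0.
det(H) < 0, so H is indefinite: neither convex nor concave.

neither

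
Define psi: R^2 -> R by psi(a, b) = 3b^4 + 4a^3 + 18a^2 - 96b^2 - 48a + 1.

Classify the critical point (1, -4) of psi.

The mixed partial ∂²psi/∂a∂b is 0, so the Hessian at any point is diag(psi_aa, psi_bb) = diag(12(2a + 3), 12(3b^2 - 16)).
At (1, -4): H = diag(60, 384).
Both eigenvalues are positive, so H is positive definite: a local minimum.

local minimum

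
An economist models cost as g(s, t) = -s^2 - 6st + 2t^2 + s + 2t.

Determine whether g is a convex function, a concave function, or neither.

g is quadratic, so its Hessian is the constant matrix H = [[-2, -6], [-6, 4]].
det(H) = -44, tr(H) = 2.
det(H) < 0, so H is indefinite: neither convex nor concave.

neither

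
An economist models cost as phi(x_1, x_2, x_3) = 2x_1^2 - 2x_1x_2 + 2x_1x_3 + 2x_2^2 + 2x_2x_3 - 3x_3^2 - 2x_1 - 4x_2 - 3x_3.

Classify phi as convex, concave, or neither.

phi is quadratic, so its Hessian is the constant matrix H = [[4, -2, 2], [-2, 4, 2], [2, 2, -6]].
Leading principal minors: 4, 12, -120.
Neither pattern holds ⇒ H is indefinite ⇒ neither convex nor concave.

neither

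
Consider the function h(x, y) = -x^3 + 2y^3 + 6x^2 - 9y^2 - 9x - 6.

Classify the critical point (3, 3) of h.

saddle point

The mixed partial ∂²h/∂x∂y is 0, so the Hessian at any point is diag(h_xx, h_yy) = diag(6(-x + 2), 6(2y - 3)).
At (3, 3): H = diag(-6, 18).
The eigenvalues have opposite signs, so H is indefinite: a saddle point.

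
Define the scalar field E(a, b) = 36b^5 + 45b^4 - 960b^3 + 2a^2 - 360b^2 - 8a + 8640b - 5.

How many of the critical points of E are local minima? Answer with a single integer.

2

E separates as a function of a plus a function of b, so ∇E=0 decouples.
∂E/∂a = 4(a - 2) = 0 at a ∈ {2}; ∂E/∂b = 180(b - 3)(b - 2)(b + 2)(b + 4) = 0 at b ∈ {-4, -2, 2, 3}.
The Hessian is diagonal: diag(E_aa, E_bb). Second derivatives: E_aa(2)=4; E_bb(-4)=-15120, E_bb(-2)=7200, E_bb(2)=-4320, E_bb(3)=6300.
Local minima occur where both diagonal entries positive: (2, -2), (2, 3). Count: 2.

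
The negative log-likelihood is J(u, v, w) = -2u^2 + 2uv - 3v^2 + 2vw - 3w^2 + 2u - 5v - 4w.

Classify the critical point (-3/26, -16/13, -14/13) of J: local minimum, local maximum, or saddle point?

The Hessian is constant: H = [[-4, 2, 0], [2, -6, 2], [0, 2, -6]].
Leading principal minors: Δ₁ = -4, Δ₂ = 20, Δ₃ = -104.
The minors alternate sign starting negative (−, +, −), so H is negative definite: a local maximum.

local maximum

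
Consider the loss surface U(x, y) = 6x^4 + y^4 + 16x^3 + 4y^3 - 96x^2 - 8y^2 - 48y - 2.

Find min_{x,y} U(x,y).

U(x,y) separates as P(x) + Q(y) − 2, so its minimum is min P + min Q − 2.
P'(x) = 24x(x - 2)(x + 4) vanishes at x ∈ {-4, 0, 2}; Q'(y) = 4(y - 2)(y + 2)(y + 3) vanishes at y ∈ {-3, -2, 2}.
Local minima of P (where P''>0): P(-4)=-1024, P(2)=-160. Local minima of Q: Q(-3)=45, Q(2)=-80.
So the global minimum of U is P(-4) + Q(2) − 2 = -1024 − 80 − 2 = -1106, attained at (-4, 2).

-1106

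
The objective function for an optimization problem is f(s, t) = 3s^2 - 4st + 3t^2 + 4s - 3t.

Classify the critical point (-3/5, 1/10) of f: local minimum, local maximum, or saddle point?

local minimum

The Hessian of f is constant: H = [[6, -4], [-4, 6]].
det(H) = 6·6 − (-4)² = 20.
det(H) > 0 and tr(H) = 12 > 0, so H is positive definite and the point is a local minimum.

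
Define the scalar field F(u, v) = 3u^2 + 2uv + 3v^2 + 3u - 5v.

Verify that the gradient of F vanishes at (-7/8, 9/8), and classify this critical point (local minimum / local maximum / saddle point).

local minimum

∇F = (6u + 2v + 3, 2u + 6v - 5); substituting (-7/8, 9/8) gives ∇F = (0, 0), so (-7/8, 9/8) is indeed a critical point.
The Hessian of F is constant: H = [[6, 2], [2, 6]].
det(H) = 6·6 − 2² = 32.
det(H) > 0 and tr(H) = 12 > 0, so H is positive definite and the point is a local minimum.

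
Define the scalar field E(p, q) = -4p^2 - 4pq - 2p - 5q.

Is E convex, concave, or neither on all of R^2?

E is quadratic, so its Hessian is the constant matrix H = [[-8, -4], [-4, 0]].
det(H) = -16, tr(H) = -8.
det(H) < 0, so H is indefinite: neither convex nor concave.

neither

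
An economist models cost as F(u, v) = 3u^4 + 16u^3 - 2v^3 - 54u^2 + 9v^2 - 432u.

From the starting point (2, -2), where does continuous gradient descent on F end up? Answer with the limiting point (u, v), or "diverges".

(3, 0)

F is separable, so gradient descent decouples: u follows -∂F/∂u, v follows -∂F/∂v.
∂F/∂u = 12(u - 3)(u + 3)(u + 4); at u=2 this is -360, so u increases.
∂F/∂v = -6v(v - 3); at v=-2 this is -60, so v increases.
u converges to its nearest critical value 3 (a local min of the u-part); v converges to 0. The iterate converges to (3, 0).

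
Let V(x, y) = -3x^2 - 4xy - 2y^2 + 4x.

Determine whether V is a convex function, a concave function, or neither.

V is quadratic, so its Hessian is the constant matrix H = [[-6, -4], [-4, -4]].
det(H) = 8, tr(H) = -10.
det(H) > 0 and tr(H) < 0, so H is negative definite everywhere: concave.

concave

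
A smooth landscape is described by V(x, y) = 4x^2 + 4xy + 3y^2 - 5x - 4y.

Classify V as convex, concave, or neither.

convex

V is quadratic, so its Hessian is the constant matrix H = [[8, 4], [4, 6]].
det(H) = 32, tr(H) = 14.
det(H) > 0 and tr(H) > 0, so H is positive definite everywhere: convex.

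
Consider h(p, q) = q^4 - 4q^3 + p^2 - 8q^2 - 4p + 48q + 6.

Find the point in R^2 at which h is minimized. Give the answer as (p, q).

(2, -2)

h(p,q) separates as A(p) + B(q) + 6, so its minimum is min A + min B + 6.
A'(p) = 2p - 4 vanishes at p ∈ {2}; B'(q) = 4(q - 3)(q - 2)(q + 2) vanishes at q ∈ {-2, 2, 3}.
Local minima of A (where A''>0): A(2)=-4. Local minima of B: B(-2)=-80, B(3)=45.
So the global minimum of h is A(2) + B(-2) + 6 = -4 − 80 + 6 = -78, attained at (2, -2).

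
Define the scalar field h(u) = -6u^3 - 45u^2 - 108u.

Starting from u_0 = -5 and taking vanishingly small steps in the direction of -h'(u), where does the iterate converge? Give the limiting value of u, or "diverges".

-3

h'(u) = -18(u + 2)(u + 3), so h'(-5) = -108.
Gradient descent moves in the -h' direction, i.e. u is increasing.
The nearest critical point in that direction is u = -3, where h'' = 18 > 0 (a local minimum). The iterate converges there.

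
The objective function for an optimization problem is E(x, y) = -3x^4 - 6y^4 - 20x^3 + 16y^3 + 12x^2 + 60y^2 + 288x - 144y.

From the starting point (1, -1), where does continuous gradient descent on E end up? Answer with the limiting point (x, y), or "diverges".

(-3, 1)

E is separable, so gradient descent decouples: x follows -∂E/∂x, y follows -∂E/∂y.
∂E/∂x = -12(x - 2)(x + 3)(x + 4); at x=1 this is 240, so x decreases.
∂E/∂y = -24(y - 3)(y - 1)(y + 2); at y=-1 this is -192, so y increases.
x converges to its nearest critical value -3 (a local min of the x-part); y converges to 1. The iterate converges to (-3, 1).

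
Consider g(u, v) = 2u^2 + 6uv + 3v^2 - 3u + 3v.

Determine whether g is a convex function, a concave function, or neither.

neither

g is quadratic, so its Hessian is the constant matrix H = [[4, 6], [6, 6]].
det(H) = -12, tr(H) = 10.
det(H) < 0, so H is indefinite: neither convex nor concave.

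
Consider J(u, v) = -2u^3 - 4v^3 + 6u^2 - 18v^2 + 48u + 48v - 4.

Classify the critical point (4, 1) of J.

The mixed partial ∂²J/∂u∂v is 0, so the Hessian at any point is diag(J_uu, J_vv) = diag(12(-u + 1), -12(2v + 3)).
At (4, 1): H = diag(-36, -60).
Both eigenvalues are negative, so H is negative definite: a local maximum.

local maximum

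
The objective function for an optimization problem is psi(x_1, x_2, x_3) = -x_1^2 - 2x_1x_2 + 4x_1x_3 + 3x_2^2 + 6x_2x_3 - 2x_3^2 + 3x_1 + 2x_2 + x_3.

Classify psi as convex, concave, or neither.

neither

psi is quadratic, so its Hessian is the constant matrix H = [[-2, -2, 4], [-2, 6, 6], [4, 6, -4]].
Leading principal minors: -2, -16, -56.
Neither pattern holds ⇒ H is indefinite ⇒ neither convex nor concave.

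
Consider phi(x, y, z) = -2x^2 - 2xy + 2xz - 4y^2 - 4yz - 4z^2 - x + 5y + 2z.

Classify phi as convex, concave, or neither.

phi is quadratic, so its Hessian is the constant matrix H = [[-4, -2, 2], [-2, -8, -4], [2, -4, -8]].
Leading principal minors: -4, 28, -96.
Signs alternate −, +, − ⇒ H ≺ 0 ⇒ concave.

concave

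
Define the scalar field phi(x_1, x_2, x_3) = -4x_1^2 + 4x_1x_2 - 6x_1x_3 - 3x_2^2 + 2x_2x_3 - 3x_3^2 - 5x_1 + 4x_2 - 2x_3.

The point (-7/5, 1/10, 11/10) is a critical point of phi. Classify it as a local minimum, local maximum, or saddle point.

The Hessian is constant: H = [[-8, 4, -6], [4, -6, 2], [-6, 2, -6]].
Leading principal minors: Δ₁ = -8, Δ₂ = 32, Δ₃ = -40.
The minors alternate sign starting negative (−, +, −), so H is negative definite: a local maximum.

local maximum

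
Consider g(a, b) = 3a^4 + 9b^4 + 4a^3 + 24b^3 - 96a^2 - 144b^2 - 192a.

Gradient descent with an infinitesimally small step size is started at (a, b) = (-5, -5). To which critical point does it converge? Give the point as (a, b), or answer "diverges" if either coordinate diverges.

g is separable, so gradient descent decouples: a follows -∂g/∂a, b follows -∂g/∂b.
∂g/∂a = 12(a - 4)(a + 1)(a + 4); at a=-5 this is -432, so a increases.
∂g/∂b = 36b(b - 2)(b + 4); at b=-5 this is -1260, so b increases.
a converges to its nearest critical value -4 (a local min of the a-part); b converges to -4. The iterate converges to (-4, -4).

(-4, -4)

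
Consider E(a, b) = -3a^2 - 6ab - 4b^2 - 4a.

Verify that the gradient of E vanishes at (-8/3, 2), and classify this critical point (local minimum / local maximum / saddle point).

local maximum

∇E = (-6a - 6b - 4, -6a - 8b); substituting (-8/3, 2) gives ∇E = (0, 0), so (-8/3, 2) is indeed a critical point.
The Hessian of E is constant: H = [[-6, -6], [-6, -8]].
det(H) = (-6)·(-8) − (-6)² = 12.
det(H) > 0 and tr(H) = -14 < 0, so H is negative definite and the point is a local maximum.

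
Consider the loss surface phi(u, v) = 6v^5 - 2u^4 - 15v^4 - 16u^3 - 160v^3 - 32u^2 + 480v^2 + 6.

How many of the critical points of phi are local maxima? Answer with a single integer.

4

phi separates as a function of u plus a function of v, so ∇phi=0 decouples.
∂phi/∂u = -8u(u + 2)(u + 4) = 0 at u ∈ {-4, -2, 0}; ∂phi/∂v = 30v(v - 4)(v - 2)(v + 4) = 0 at v ∈ {-4, 0, 2, 4}.
The Hessian is diagonal: diag(phi_uu, phi_vv). Second derivatives: phi_uu(-4)=-64, phi_uu(-2)=32, phi_uu(0)=-64; phi_vv(-4)=-5760, phi_vv(0)=960, phi_vv(2)=-720, phi_vv(4)=1920.
Local maxima occur where both diagonal entries negative: (-4, -4), (-4, 2), (0, -4), (0, 2). Count: 4.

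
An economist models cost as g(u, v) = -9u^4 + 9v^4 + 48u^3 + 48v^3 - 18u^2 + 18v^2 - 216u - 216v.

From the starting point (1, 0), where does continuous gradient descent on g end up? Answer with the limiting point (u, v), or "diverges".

(2, 1)

g is separable, so gradient descent decouples: u follows -∂g/∂u, v follows -∂g/∂v.
∂g/∂u = -36(u - 3)(u - 2)(u + 1); at u=1 this is -144, so u increases.
∂g/∂v = 36(v - 1)(v + 2)(v + 3); at v=0 this is -216, so v increases.
u converges to its nearest critical value 2 (a local min of the u-part); v converges to 1. The iterate converges to (2, 1).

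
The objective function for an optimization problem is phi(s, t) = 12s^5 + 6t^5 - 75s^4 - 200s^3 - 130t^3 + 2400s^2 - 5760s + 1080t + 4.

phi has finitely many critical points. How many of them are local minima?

4

phi separates as a function of s plus a function of t, so ∇phi=0 decouples.
∂phi/∂s = 60(s - 4)(s - 3)(s - 2)(s + 4) = 0 at s ∈ {-4, 2, 3, 4}; ∂phi/∂t = 30(t - 3)(t - 2)(t + 2)(t + 3) = 0 at t ∈ {-3, -2, 2, 3}.
The Hessian is diagonal: diag(phi_ss, phi_tt). Second derivatives: phi_ss(-4)=-20160, phi_ss(2)=720, phi_ss(3)=-420, phi_ss(4)=960; phi_tt(-3)=-900, phi_tt(-2)=600, phi_tt(2)=-600, phi_tt(3)=900.
Local minima occur where both diagonal entries positive: (2, -2), (2, 3), (4, -2), (4, 3). Count: 4.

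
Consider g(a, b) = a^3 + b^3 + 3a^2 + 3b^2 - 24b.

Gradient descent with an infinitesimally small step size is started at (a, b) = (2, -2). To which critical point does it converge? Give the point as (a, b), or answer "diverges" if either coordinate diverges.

(0, 2)

g is separable, so gradient descent decouples: a follows -∂g/∂a, b follows -∂g/∂b.
∂g/∂a = 3a(a + 2); at a=2 this is 24, so a decreases.
∂g/∂b = 3(b - 2)(b + 4); at b=-2 this is -24, so b increases.
a converges to its nearest critical value 0 (a local min of the a-part); b converges to 2. The iterate converges to (0, 2).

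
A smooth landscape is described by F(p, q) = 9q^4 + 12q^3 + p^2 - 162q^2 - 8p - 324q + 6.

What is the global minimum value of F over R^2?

F(p,q) separates as A(p) + B(q) + 6, so its minimum is min A + min B + 6.
A'(p) = 2p - 8 vanishes at p ∈ {4}; B'(q) = 36(q - 3)(q + 1)(q + 3) vanishes at q ∈ {-3, -1, 3}.
Local minima of A (where A''>0): A(4)=-16. Local minima of B: B(-3)=-81, B(3)=-1377.
So the global minimum of F is A(4) + B(3) + 6 = -16 − 1377 + 6 = -1387, attained at (4, 3).

-1387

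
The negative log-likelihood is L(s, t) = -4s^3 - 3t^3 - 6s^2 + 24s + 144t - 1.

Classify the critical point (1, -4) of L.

The mixed partial ∂²L/∂s∂t is 0, so the Hessian at any point is diag(L_ss, L_tt) = diag(-12(2s + 1), -18t).
At (1, -4): H = diag(-36, 72).
The eigenvalues have opposite signs, so H is indefinite: a saddle point.

saddle point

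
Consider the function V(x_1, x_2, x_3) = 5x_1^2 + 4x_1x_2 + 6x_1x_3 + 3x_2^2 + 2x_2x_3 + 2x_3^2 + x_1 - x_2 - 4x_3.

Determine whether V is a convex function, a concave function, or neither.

V is quadratic, so its Hessian is the constant matrix H = [[10, 4, 6], [4, 6, 2], [6, 2, 4]].
Leading principal minors: 10, 44, 16.
All positive ⇒ H ≻ 0 ⇒ convex.

convex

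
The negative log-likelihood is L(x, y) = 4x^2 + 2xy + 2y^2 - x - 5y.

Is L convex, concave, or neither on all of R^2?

convex

L is quadratic, so its Hessian is the constant matrix H = [[8, 2], [2, 4]].
det(H) = 28, tr(H) = 12.
det(H) > 0 and tr(H) > 0, so H is positive definite everywhere: convex.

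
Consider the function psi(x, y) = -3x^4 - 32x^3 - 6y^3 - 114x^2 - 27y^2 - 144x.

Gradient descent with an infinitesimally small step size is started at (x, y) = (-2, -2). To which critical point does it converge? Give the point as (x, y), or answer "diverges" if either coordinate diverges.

psi is separable, so gradient descent decouples: x follows -∂psi/∂x, y follows -∂psi/∂y.
∂psi/∂x = -12(x + 1)(x + 3)(x + 4); at x=-2 this is 24, so x decreases.
∂psi/∂y = -18y(y + 3); at y=-2 this is 36, so y decreases.
x converges to its nearest critical value -3 (a local min of the x-part); y converges to -3. The iterate converges to (-3, -3).

(-3, -3)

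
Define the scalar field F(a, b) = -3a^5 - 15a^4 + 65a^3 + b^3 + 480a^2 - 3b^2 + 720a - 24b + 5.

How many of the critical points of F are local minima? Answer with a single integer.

2

F separates as a function of a plus a function of b, so ∇F=0 decouples.
∂F/∂a = -15(a - 4)(a + 1)(a + 3)(a + 4) = 0 at a ∈ {-4, -3, -1, 4}; ∂F/∂b = 3(b - 4)(b + 2) = 0 at b ∈ {-2, 4}.
The Hessian is diagonal: diag(F_aa, F_bb). Second derivatives: F_aa(-4)=360, F_aa(-3)=-210, F_aa(-1)=450, F_aa(4)=-4200; F_bb(-2)=-18, F_bb(4)=18.
Local minima occur where both diagonal entries positive: (-4, 4), (-1, 4). Count: 2.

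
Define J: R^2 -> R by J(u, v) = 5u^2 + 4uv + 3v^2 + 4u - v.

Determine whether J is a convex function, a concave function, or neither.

convex

J is quadratic, so its Hessian is the constant matrix H = [[10, 4], [4, 6]].
det(H) = 44, tr(H) = 16.
det(H) > 0 and tr(H) > 0, so H is positive definite everywhere: convex.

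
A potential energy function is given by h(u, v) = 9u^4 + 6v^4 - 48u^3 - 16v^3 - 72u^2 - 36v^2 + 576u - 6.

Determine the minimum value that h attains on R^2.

-1188

h(u,v) separates as P(u) + Q(v) − 6, so its minimum is min P + min Q − 6.
P'(u) = 36(u - 4)(u - 2)(u + 2) vanishes at u ∈ {-2, 2, 4}; Q'(v) = 24v(v - 3)(v + 1) vanishes at v ∈ {-1, 0, 3}.
Local minima of P (where P''>0): P(-2)=-912, P(4)=384. Local minima of Q: Q(-1)=-14, Q(3)=-270.
So the global minimum of h is P(-2) + Q(3) − 6 = -912 − 270 − 6 = -1188, attained at (-2, 3).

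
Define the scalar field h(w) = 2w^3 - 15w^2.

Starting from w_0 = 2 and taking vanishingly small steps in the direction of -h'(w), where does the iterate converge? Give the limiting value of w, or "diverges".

5

h'(w) = 6w(w - 5), so h'(2) = -36.
Gradient descent moves in the -h' direction, i.e. w is increasing.
The nearest critical point in that direction is w = 5, where h'' = 30 > 0 (a local minimum). The iterate converges there.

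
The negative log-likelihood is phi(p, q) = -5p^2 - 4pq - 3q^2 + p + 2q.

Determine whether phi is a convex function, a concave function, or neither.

phi is quadratic, so its Hessian is the constant matrix H = [[-10, -4], [-4, -6]].
det(H) = 44, tr(H) = -16.
det(H) > 0 and tr(H) < 0, so H is negative definite everywhere: concave.

concave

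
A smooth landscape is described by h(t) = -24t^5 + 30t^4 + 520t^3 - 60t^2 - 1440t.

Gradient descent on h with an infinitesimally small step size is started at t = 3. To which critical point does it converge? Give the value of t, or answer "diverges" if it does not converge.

h'(t) = -120(t - 4)(t - 1)(t + 1)(t + 3), so h'(3) = 5760.
Gradient descent moves in the -h' direction, i.e. t is decreasing.
The nearest critical point in that direction is t = 1, where h'' = 2880 > 0 (a local minimum). The iterate converges there.

1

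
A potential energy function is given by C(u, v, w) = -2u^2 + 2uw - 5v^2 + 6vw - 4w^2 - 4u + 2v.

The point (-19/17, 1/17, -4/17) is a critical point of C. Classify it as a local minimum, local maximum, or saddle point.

local maximum

The Hessian is constant: H = [[-4, 0, 2], [0, -10, 6], [2, 6, -8]].
Leading principal minors: Δ₁ = -4, Δ₂ = 40, Δ₃ = -136.
The minors alternate sign starting negative (−, +, −), so H is negative definite: a local maximum.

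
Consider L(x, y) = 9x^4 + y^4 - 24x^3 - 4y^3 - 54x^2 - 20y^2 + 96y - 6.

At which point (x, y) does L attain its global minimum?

(3, -3)

L(x,y) separates as P(x) + Q(y) − 6, so its minimum is min P + min Q − 6.
P'(x) = 36x(x - 3)(x + 1) vanishes at x ∈ {-1, 0, 3}; Q'(y) = 4(y - 4)(y - 2)(y + 3) vanishes at y ∈ {-3, 2, 4}.
Local minima of P (where P''>0): P(-1)=-21, P(3)=-405. Local minima of Q: Q(-3)=-279, Q(4)=64.
So the global minimum of L is P(3) + Q(-3) − 6 = -405 − 279 − 6 = -690, attained at (3, -3).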